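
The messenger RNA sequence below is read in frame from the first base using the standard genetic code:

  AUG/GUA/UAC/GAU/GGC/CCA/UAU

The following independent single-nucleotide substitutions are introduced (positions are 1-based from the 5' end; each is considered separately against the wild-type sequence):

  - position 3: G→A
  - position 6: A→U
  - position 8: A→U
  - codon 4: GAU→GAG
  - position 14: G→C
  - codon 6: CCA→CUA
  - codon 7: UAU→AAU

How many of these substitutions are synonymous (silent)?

1

Codon 1: AUG (Met) → AUA (Ile) — missense.
Codon 2: GUA (Val) → GUU (Val) — synonymous.
Codon 3: UAC (Tyr) → UUC (Phe) — missense.
Codon 4: GAU (Asp) → GAG (Glu) — missense.
Codon 5: GGC (Gly) → GCC (Ala) — missense.
Codon 6: CCA (Pro) → CUA (Leu) — missense.
Codon 7: UAU (Tyr) → AAU (Asn) — missense.
Synonymous: 1 of 7.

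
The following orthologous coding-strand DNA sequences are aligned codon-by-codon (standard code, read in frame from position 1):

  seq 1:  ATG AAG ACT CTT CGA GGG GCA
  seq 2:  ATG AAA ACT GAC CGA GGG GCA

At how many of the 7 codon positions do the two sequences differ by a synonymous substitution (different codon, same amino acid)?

1

Codon 1: ATG Met / ATG Met — identical.
Codon 2: AAG Lys / AAA Lys — synonymous.
Codon 3: ACT Thr / ACT Thr — identical.
Codon 4: CTT Leu / GAC Asp — nonsynonymous.
Codon 5: CGA Arg / CGA Arg — identical.
Codon 6: GGG Gly / GGG Gly — identical.
Codon 7: GCA Ala / GCA Ala — identical.
Synonymous differences: 1.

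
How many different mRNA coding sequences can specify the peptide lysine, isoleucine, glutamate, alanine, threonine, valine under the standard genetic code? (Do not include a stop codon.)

Lys: 2 codons.
Ile: 3 codons.
Glu: 2 codons.
Ala: 4 codons.
Thr: 4 codons.
Val: 4 codons.
2 × 3 × 2 × 4 × 4 × 4 = 768.

768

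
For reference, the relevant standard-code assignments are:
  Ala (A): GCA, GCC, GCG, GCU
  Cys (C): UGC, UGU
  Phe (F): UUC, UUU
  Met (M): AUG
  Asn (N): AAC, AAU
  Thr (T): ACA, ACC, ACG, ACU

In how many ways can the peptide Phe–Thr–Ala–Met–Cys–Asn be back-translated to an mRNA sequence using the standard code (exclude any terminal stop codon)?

Phe: 2 codons.
Thr: 4 codons.
Ala: 4 codons.
Met: 1 codon.
Cys: 2 codons.
Asn: 2 codons.
2 × 4 × 4 × 1 × 2 × 2 = 128.

128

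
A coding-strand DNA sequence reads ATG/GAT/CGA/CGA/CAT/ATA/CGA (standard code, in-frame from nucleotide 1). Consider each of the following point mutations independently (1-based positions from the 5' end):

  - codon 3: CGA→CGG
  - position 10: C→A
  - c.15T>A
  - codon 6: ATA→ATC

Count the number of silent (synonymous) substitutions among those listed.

Codon 3: CGA (Arg) → CGG (Arg) — synonymous.
Codon 4: CGA (Arg) → AGA (Arg) — synonymous.
Codon 5: CAT (His) → CAA (Gln) — missense.
Codon 6: ATA (Ile) → ATC (Ile) — synonymous.
Synonymous: 3 of 4.

3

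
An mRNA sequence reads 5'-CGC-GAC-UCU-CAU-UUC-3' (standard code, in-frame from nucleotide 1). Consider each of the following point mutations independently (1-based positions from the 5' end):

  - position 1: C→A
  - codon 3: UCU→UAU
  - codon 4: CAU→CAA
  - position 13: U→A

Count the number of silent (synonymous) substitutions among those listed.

Codon 1: CGC (Arg) → AGC (Ser) — missense.
Codon 3: UCU (Ser) → UAU (Tyr) — missense.
Codon 4: CAU (His) → CAA (Gln) — missense.
Codon 5: UUC (Phe) → AUC (Ile) — missense.
Synonymous: 0 of 4.

0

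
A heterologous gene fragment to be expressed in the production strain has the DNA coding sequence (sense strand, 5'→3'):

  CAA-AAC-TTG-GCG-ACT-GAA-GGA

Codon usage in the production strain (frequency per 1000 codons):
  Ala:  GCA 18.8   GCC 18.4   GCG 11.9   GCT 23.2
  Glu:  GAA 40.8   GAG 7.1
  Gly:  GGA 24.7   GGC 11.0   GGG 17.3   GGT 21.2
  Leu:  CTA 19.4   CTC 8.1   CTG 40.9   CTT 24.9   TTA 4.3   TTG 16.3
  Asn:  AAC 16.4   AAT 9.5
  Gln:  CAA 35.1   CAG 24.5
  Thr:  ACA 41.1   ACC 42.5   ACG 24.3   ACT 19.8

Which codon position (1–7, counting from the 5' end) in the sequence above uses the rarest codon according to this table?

4

Codon 1 CAA (Gln): 35.1 per 1000.
Codon 2 AAC (Asn): 16.4 per 1000.
Codon 3 TTG (Leu): 16.3 per 1000.
Codon 4 GCG (Ala): 11.9 per 1000.
Codon 5 ACT (Thr): 19.8 per 1000.
Codon 6 GAA (Glu): 40.8 per 1000.
Codon 7 GGA (Gly): 24.7 per 1000.
Lowest frequency is 11.9 at codon 4.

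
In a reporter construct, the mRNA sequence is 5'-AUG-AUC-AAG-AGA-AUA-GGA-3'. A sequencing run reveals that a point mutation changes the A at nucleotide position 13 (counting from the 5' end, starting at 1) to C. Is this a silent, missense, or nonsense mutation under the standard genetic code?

Position 13 falls in codon 5: AUA → Ile.
After the substitution the codon is CUA → Leu.
Ile ≠ Leu, so this is a missense mutation.

missense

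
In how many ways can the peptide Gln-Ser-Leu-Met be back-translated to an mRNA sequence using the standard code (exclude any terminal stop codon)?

Gln: 2 codons.
Ser: 6 codons.
Leu: 6 codons.
Met: 1 codon.
2 × 6 × 6 × 1 = 72.

72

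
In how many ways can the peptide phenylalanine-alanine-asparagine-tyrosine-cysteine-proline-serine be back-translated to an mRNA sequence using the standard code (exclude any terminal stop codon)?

Phe: 2 codons.
Ala: 4 codons.
Asn: 2 codons.
Tyr: 2 codons.
Cys: 2 codons.
Pro: 4 codons.
Ser: 6 codons.
2 × 4 × 2 × 2 × 2 × 4 × 6 = 1536.

1536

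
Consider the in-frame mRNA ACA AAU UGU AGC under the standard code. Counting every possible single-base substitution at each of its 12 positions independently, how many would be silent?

Codon 1 (ACA, Thr): 3 synonymous substitutions.
Codon 2 (AAU, Asn): 1 synonymous substitution.
Codon 3 (UGU, Cys): 1 synonymous substitution.
Codon 4 (AGC, Ser): 1 synonymous substitution.
Total: 3 + 1 + 1 + 1 = 6.

6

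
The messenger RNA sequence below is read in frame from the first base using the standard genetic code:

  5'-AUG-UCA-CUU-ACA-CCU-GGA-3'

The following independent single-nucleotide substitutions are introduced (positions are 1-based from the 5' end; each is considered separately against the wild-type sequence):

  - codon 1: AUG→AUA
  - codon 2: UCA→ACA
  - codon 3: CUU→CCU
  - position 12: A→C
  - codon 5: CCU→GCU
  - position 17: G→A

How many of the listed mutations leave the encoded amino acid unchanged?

1

Codon 1: AUG (Met) → AUA (Ile) — missense.
Codon 2: UCA (Ser) → ACA (Thr) — missense.
Codon 3: CUU (Leu) → CCU (Pro) — missense.
Codon 4: ACA (Thr) → ACC (Thr) — synonymous.
Codon 5: CCU (Pro) → GCU (Ala) — missense.
Codon 6: GGA (Gly) → GAA (Glu) — missense.
Synonymous: 1 of 6.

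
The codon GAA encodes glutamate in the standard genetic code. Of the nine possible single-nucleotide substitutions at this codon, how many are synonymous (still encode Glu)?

1

Position 1: none → 0 synonymous.
Position 2: none → 0 synonymous.
Position 3: GAG → 1 synonymous.
Total: 0 + 0 + 1 = 1.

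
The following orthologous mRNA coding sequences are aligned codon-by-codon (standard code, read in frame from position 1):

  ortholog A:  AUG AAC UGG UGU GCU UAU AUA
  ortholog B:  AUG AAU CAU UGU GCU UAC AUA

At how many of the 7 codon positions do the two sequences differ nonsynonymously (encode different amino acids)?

1

Codon 1: AUG Met / AUG Met — identical.
Codon 2: AAC Asn / AAU Asn — synonymous.
Codon 3: UGG Trp / CAU His — nonsynonymous.
Codon 4: UGU Cys / UGU Cys — identical.
Codon 5: GCU Ala / GCU Ala — identical.
Codon 6: UAU Tyr / UAC Tyr — synonymous.
Codon 7: AUA Ile / AUA Ile — identical.
Nonsynonymous differences: 1.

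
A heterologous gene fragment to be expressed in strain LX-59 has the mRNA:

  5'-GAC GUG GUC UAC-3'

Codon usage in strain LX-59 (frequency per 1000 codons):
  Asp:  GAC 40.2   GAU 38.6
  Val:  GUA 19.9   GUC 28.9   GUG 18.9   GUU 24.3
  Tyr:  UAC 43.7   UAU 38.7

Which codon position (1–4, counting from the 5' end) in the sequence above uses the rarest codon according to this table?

Codon 1 GAC (Asp): 40.2 per 1000.
Codon 2 GUG (Val): 18.9 per 1000.
Codon 3 GUC (Val): 28.9 per 1000.
Codon 4 UAC (Tyr): 43.7 per 1000.
Lowest frequency is 18.9 at codon 2.

2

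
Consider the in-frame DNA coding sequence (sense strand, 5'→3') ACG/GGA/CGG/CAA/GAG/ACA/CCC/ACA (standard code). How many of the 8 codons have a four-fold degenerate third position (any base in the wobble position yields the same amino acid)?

Codon 1 ACG (Thr): third position 4-fold.
Codon 2 GGA (Gly): third position 4-fold.
Codon 3 CGG (Arg): third position 4-fold.
Codon 4 CAA (Gln): third position 2-fold.
Codon 5 GAG (Glu): third position 2-fold.
Codon 6 ACA (Thr): third position 4-fold.
Codon 7 CCC (Pro): third position 4-fold.
Codon 8 ACA (Thr): third position 4-fold.
Four-fold degenerate third positions: 6.

6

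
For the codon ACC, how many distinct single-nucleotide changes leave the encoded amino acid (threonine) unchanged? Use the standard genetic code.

3

Position 1: none → 0 synonymous.
Position 2: none → 0 synonymous.
Position 3: ACT, ACA, ACG → 3 synonymous.
Total: 0 + 0 + 3 = 3.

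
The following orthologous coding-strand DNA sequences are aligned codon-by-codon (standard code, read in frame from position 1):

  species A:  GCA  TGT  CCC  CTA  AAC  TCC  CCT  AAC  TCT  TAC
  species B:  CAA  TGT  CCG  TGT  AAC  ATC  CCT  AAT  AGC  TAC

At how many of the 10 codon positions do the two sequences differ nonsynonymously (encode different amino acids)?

3

Codon 1: GCA Ala / CAA Gln — nonsynonymous.
Codon 2: TGT Cys / TGT Cys — identical.
Codon 3: CCC Pro / CCG Pro — synonymous.
Codon 4: CTA Leu / TGT Cys — nonsynonymous.
Codon 5: AAC Asn / AAC Asn — identical.
Codon 6: TCC Ser / ATC Ile — nonsynonymous.
Codon 7: CCT Pro / CCT Pro — identical.
Codon 8: AAC Asn / AAT Asn — synonymous.
Codon 9: TCT Ser / AGC Ser — synonymous.
Codon 10: TAC Tyr / TAC Tyr — identical.
Nonsynonymous differences: 3.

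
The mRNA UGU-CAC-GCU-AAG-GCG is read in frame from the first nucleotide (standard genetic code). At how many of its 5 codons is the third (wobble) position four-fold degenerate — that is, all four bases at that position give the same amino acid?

2

Codon 1 UGU (Cys): third position 2-fold.
Codon 2 CAC (His): third position 2-fold.
Codon 3 GCU (Ala): third position 4-fold.
Codon 4 AAG (Lys): third position 2-fold.
Codon 5 GCG (Ala): third position 4-fold.
Four-fold degenerate third positions: 2.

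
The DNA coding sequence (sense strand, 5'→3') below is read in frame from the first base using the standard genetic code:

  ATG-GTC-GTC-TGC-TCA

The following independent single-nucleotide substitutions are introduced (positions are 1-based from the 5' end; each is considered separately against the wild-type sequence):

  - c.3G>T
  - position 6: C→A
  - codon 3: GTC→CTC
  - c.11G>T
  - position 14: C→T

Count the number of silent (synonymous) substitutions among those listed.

1

Codon 1: ATG (Met) → ATT (Ile) — missense.
Codon 2: GTC (Val) → GTA (Val) — synonymous.
Codon 3: GTC (Val) → CTC (Leu) — missense.
Codon 4: TGC (Cys) → TTC (Phe) — missense.
Codon 5: TCA (Ser) → TTA (Leu) — missense.
Synonymous: 1 of 5.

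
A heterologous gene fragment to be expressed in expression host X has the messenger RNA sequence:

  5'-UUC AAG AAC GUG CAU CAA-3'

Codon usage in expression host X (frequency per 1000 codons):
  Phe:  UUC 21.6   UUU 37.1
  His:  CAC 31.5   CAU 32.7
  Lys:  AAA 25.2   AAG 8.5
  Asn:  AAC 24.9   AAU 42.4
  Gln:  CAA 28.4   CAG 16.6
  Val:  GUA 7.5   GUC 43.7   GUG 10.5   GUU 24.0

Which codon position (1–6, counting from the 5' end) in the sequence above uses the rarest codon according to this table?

2

Codon 1 UUC (Phe): 21.6 per 1000.
Codon 2 AAG (Lys): 8.5 per 1000.
Codon 3 AAC (Asn): 24.9 per 1000.
Codon 4 GUG (Val): 10.5 per 1000.
Codon 5 CAU (His): 32.7 per 1000.
Codon 6 CAA (Gln): 28.4 per 1000.
Lowest frequency is 8.5 at codon 2.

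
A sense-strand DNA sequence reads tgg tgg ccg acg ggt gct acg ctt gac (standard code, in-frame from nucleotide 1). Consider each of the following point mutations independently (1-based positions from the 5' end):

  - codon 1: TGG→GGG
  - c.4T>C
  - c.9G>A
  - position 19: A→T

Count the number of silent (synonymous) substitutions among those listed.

1

Codon 1: TGG (Trp) → GGG (Gly) — missense.
Codon 2: TGG (Trp) → CGG (Arg) — missense.
Codon 3: CCG (Pro) → CCA (Pro) — synonymous.
Codon 7: ACG (Thr) → TCG (Ser) — missense.
Synonymous: 1 of 4.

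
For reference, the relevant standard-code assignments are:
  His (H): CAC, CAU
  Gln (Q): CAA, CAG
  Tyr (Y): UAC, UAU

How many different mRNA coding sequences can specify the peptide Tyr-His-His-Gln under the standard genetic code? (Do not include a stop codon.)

Tyr: 2 codons.
His: 2 codons.
His: 2 codons.
Gln: 2 codons.
2 × 2 × 2 × 2 = 16.

16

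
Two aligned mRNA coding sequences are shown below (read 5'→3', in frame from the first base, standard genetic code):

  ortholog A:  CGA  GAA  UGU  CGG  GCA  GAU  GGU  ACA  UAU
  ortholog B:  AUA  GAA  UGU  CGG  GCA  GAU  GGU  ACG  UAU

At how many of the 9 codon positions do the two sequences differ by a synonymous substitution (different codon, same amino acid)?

Codon 1: CGA Arg / AUA Ile — nonsynonymous.
Codon 2: GAA Glu / GAA Glu — identical.
Codon 3: UGU Cys / UGU Cys — identical.
Codon 4: CGG Arg / CGG Arg — identical.
Codon 5: GCA Ala / GCA Ala — identical.
Codon 6: GAU Asp / GAU Asp — identical.
Codon 7: GGU Gly / GGU Gly — identical.
Codon 8: ACA Thr / ACG Thr — synonymous.
Codon 9: UAU Tyr / UAU Tyr — identical.
Synonymous differences: 1.

1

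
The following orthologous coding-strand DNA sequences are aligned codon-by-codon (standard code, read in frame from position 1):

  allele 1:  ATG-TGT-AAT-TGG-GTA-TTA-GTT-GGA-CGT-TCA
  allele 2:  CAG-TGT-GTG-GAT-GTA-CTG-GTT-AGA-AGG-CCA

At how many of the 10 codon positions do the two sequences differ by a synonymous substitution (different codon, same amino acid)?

2

Codon 1: ATG Met / CAG Gln — nonsynonymous.
Codon 2: TGT Cys / TGT Cys — identical.
Codon 3: AAT Asn / GTG Val — nonsynonymous.
Codon 4: TGG Trp / GAT Asp — nonsynonymous.
Codon 5: GTA Val / GTA Val — identical.
Codon 6: TTA Leu / CTG Leu — synonymous.
Codon 7: GTT Val / GTT Val — identical.
Codon 8: GGA Gly / AGA Arg — nonsynonymous.
Codon 9: CGT Arg / AGG Arg — synonymous.
Codon 10: TCA Ser / CCA Pro — nonsynonymous.
Synonymous differences: 2.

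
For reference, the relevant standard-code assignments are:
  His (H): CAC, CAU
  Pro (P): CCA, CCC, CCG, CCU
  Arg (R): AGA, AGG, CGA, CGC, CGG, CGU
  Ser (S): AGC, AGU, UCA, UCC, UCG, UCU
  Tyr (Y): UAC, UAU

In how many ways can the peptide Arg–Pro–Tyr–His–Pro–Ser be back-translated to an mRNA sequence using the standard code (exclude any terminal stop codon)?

2304

Arg: 6 codons.
Pro: 4 codons.
Tyr: 2 codons.
His: 2 codons.
Pro: 4 codons.
Ser: 6 codons.
6 × 4 × 2 × 2 × 4 × 6 = 2304.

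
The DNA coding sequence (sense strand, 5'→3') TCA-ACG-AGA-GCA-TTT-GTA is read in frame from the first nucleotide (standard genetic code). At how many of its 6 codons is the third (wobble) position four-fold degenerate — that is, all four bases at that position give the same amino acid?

4

Codon 1 TCA (Ser): third position 4-fold.
Codon 2 ACG (Thr): third position 4-fold.
Codon 3 AGA (Arg): third position 2-fold.
Codon 4 GCA (Ala): third position 4-fold.
Codon 5 TTT (Phe): third position 2-fold.
Codon 6 GTA (Val): third position 4-fold.
Four-fold degenerate third positions: 4.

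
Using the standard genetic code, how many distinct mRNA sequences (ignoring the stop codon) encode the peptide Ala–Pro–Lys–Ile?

96

Ala: 4 codons.
Pro: 4 codons.
Lys: 2 codons.
Ile: 3 codons.
4 × 4 × 2 × 3 = 96.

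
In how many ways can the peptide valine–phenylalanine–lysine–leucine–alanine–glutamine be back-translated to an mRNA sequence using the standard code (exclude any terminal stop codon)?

768

Val: 4 codons.
Phe: 2 codons.
Lys: 2 codons.
Leu: 6 codons.
Ala: 4 codons.
Gln: 2 codons.
4 × 2 × 2 × 6 × 4 × 2 = 768.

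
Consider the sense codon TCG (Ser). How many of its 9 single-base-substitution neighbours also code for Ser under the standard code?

Position 1: none → 0 synonymous.
Position 2: none → 0 synonymous.
Position 3: TCT, TCC, TCA → 3 synonymous.
Total: 0 + 0 + 3 = 3.

3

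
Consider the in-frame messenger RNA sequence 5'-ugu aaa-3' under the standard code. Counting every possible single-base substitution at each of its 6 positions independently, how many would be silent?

2

Codon 1 (UGU, Cys): 1 synonymous substitution.
Codon 2 (AAA, Lys): 1 synonymous substitution.
Total: 1 + 1 = 2.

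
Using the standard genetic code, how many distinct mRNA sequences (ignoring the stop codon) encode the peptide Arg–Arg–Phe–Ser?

432

Arg: 6 codons.
Arg: 6 codons.
Phe: 2 codons.
Ser: 6 codons.
6 × 6 × 2 × 6 = 432.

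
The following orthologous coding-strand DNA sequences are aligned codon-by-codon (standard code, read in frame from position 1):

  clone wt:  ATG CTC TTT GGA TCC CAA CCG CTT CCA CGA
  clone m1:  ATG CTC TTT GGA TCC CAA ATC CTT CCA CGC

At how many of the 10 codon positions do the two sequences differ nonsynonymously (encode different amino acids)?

1

Codon 1: ATG Met / ATG Met — identical.
Codon 2: CTC Leu / CTC Leu — identical.
Codon 3: TTT Phe / TTT Phe — identical.
Codon 4: GGA Gly / GGA Gly — identical.
Codon 5: TCC Ser / TCC Ser — identical.
Codon 6: CAA Gln / CAA Gln — identical.
Codon 7: CCG Pro / ATC Ile — nonsynonymous.
Codon 8: CTT Leu / CTT Leu — identical.
Codon 9: CCA Pro / CCA Pro — identical.
Codon 10: CGA Arg / CGC Arg — synonymous.
Nonsynonymous differences: 1.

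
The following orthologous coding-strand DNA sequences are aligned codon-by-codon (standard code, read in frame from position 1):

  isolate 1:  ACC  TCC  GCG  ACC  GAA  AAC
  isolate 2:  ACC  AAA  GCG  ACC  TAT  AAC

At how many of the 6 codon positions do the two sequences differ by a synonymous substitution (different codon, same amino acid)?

Codon 1: ACC Thr / ACC Thr — identical.
Codon 2: TCC Ser / AAA Lys — nonsynonymous.
Codon 3: GCG Ala / GCG Ala — identical.
Codon 4: ACC Thr / ACC Thr — identical.
Codon 5: GAA Glu / TAT Tyr — nonsynonymous.
Codon 6: AAC Asn / AAC Asn — identical.
Synonymous differences: 0.

0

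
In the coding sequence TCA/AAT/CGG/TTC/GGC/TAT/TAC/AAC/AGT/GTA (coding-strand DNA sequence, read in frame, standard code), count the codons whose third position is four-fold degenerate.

4

Codon 1 TCA (Ser): third position 4-fold.
Codon 2 AAT (Asn): third position 2-fold.
Codon 3 CGG (Arg): third position 4-fold.
Codon 4 TTC (Phe): third position 2-fold.
Codon 5 GGC (Gly): third position 4-fold.
Codon 6 TAT (Tyr): third position 2-fold.
Codon 7 TAC (Tyr): third position 2-fold.
Codon 8 AAC (Asn): third position 2-fold.
Codon 9 AGT (Ser): third position 2-fold.
Codon 10 GTA (Val): third position 4-fold.
Four-fold degenerate third positions: 4.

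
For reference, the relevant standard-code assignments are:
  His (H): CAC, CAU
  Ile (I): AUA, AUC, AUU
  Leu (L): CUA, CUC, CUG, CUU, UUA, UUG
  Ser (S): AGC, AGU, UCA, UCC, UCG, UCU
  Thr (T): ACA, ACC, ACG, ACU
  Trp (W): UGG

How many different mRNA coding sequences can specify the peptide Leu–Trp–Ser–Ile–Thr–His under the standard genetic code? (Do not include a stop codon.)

Leu: 6 codons.
Trp: 1 codon.
Ser: 6 codons.
Ile: 3 codons.
Thr: 4 codons.
His: 2 codons.
6 × 1 × 6 × 3 × 4 × 2 = 864.

864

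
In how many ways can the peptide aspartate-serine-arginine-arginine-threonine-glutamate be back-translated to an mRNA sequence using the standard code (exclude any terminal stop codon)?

3456

Asp: 2 codons.
Ser: 6 codons.
Arg: 6 codons.
Arg: 6 codons.
Thr: 4 codons.
Glu: 2 codons.
2 × 6 × 6 × 6 × 4 × 2 = 3456.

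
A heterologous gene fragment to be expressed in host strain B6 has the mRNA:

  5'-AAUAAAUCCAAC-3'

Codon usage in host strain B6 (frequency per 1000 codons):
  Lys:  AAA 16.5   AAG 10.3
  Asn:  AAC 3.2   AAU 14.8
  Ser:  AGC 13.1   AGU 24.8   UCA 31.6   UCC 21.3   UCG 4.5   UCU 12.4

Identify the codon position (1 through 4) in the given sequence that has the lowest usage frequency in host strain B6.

4

Codon 1 AAU (Asn): 14.8 per 1000.
Codon 2 AAA (Lys): 16.5 per 1000.
Codon 3 UCC (Ser): 21.3 per 1000.
Codon 4 AAC (Asn): 3.2 per 1000.
Lowest frequency is 3.2 at codon 4.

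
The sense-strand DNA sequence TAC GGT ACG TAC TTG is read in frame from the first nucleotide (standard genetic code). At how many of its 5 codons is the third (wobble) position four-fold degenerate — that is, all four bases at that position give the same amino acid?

Codon 1 TAC (Tyr): third position 2-fold.
Codon 2 GGT (Gly): third position 4-fold.
Codon 3 ACG (Thr): third position 4-fold.
Codon 4 TAC (Tyr): third position 2-fold.
Codon 5 TTG (Leu): third position 2-fold.
Four-fold degenerate third positions: 2.

2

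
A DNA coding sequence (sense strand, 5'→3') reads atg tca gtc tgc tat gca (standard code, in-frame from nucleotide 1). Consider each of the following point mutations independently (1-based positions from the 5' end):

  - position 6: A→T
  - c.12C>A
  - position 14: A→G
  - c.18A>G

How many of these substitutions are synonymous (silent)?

2

Codon 2: TCA (Ser) → TCT (Ser) — synonymous.
Codon 4: TGC (Cys) → TGA (Stop) — nonsense.
Codon 5: TAT (Tyr) → TGT (Cys) — missense.
Codon 6: GCA (Ala) → GCG (Ala) — synonymous.
Synonymous: 2 of 4.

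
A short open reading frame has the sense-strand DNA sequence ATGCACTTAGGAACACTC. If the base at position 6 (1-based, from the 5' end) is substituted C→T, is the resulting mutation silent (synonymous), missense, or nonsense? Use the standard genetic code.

Position 6 falls in codon 2: CAC → His.
After the substitution the codon is CAT → His.
Both encode His, so the change is synonymous.

silent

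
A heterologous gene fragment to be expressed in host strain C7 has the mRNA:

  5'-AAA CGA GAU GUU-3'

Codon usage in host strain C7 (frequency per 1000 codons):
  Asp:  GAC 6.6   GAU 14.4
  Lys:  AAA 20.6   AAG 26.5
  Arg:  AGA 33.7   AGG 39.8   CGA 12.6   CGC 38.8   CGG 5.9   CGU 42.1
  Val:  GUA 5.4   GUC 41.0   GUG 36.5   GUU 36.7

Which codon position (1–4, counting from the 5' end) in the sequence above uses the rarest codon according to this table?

2

Codon 1 AAA (Lys): 20.6 per 1000.
Codon 2 CGA (Arg): 12.6 per 1000.
Codon 3 GAU (Asp): 14.4 per 1000.
Codon 4 GUU (Val): 36.7 per 1000.
Lowest frequency is 12.6 at codon 2.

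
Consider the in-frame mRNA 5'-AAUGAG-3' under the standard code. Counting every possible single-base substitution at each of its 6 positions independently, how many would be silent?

Codon 1 (AAU, Asn): 1 synonymous substitution.
Codon 2 (GAG, Glu): 1 synonymous substitution.
Total: 1 + 1 = 2.

2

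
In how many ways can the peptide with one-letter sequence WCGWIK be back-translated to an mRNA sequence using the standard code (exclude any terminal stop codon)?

48

Trp: 1 codon.
Cys: 2 codons.
Gly: 4 codons.
Trp: 1 codon.
Ile: 3 codons.
Lys: 2 codons.
1 × 2 × 4 × 1 × 3 × 2 = 48.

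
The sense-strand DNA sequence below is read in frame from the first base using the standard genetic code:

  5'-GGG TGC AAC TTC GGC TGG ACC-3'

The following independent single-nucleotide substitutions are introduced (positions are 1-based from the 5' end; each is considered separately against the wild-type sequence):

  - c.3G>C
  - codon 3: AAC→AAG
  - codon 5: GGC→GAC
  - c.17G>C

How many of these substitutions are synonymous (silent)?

Codon 1: GGG (Gly) → GGC (Gly) — synonymous.
Codon 3: AAC (Asn) → AAG (Lys) — missense.
Codon 5: GGC (Gly) → GAC (Asp) — missense.
Codon 6: TGG (Trp) → TCG (Ser) — missense.
Synonymous: 1 of 4.

1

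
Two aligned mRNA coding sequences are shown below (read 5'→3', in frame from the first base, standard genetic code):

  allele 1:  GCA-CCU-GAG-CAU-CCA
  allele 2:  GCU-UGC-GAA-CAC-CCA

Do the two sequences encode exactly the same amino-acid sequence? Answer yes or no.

no

Codon 1: GCA Ala / GCU Ala — synonymous.
Codon 2: CCU Pro / UGC Cys — nonsynonymous.
Codon 3: GAG Glu / GAA Glu — synonymous.
Codon 4: CAU His / CAC His — synonymous.
Codon 5: CCA Pro / CCA Pro — identical.
Nonsynonymous differences: 1 → different protein.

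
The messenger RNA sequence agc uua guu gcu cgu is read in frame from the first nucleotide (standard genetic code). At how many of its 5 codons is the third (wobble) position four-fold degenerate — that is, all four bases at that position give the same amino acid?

Codon 1 AGC (Ser): third position 2-fold.
Codon 2 UUA (Leu): third position 2-fold.
Codon 3 GUU (Val): third position 4-fold.
Codon 4 GCU (Ala): third position 4-fold.
Codon 5 CGU (Arg): third position 4-fold.
Four-fold degenerate third positions: 3.

3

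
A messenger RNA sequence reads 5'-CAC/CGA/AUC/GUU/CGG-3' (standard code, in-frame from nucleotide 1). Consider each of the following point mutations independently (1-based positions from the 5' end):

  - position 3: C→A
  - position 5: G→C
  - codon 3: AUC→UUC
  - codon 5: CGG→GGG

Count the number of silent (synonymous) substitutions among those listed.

Codon 1: CAC (His) → CAA (Gln) — missense.
Codon 2: CGA (Arg) → CCA (Pro) — missense.
Codon 3: AUC (Ile) → UUC (Phe) — missense.
Codon 5: CGG (Arg) → GGG (Gly) — missense.
Synonymous: 0 of 4.

0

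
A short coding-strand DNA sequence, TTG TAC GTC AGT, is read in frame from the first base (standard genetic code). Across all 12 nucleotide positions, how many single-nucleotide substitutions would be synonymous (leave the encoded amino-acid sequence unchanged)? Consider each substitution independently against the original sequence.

Codon 1 (TTG, Leu): 2 synonymous substitutions.
Codon 2 (TAC, Tyr): 1 synonymous substitution.
Codon 3 (GTC, Val): 3 synonymous substitutions.
Codon 4 (AGT, Ser): 1 synonymous substitution.
Total: 2 + 1 + 3 + 1 = 7.

7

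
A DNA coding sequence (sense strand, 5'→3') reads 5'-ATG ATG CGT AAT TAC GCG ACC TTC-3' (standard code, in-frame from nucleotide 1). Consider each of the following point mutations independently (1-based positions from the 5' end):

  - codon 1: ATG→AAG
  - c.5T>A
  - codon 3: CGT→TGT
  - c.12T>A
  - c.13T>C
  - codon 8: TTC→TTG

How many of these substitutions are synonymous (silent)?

Codon 1: ATG (Met) → AAG (Lys) — missense.
Codon 2: ATG (Met) → AAG (Lys) — missense.
Codon 3: CGT (Arg) → TGT (Cys) — missense.
Codon 4: AAT (Asn) → AAA (Lys) — missense.
Codon 5: TAC (Tyr) → CAC (His) — missense.
Codon 8: TTC (Phe) → TTG (Leu) — missense.
Synonymous: 0 of 6.

0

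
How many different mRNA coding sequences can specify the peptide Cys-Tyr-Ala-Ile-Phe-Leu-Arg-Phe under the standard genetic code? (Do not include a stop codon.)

Cys: 2 codons.
Tyr: 2 codons.
Ala: 4 codons.
Ile: 3 codons.
Phe: 2 codons.
Leu: 6 codons.
Arg: 6 codons.
Phe: 2 codons.
2 × 2 × 4 × 3 × 2 × 6 × 6 × 2 = 6912.

6912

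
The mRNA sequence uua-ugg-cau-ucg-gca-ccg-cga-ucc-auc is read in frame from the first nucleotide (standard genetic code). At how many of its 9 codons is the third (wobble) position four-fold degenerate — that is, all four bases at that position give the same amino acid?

Codon 1 UUA (Leu): third position 2-fold.
Codon 2 UGG (Trp): third position 1-fold.
Codon 3 CAU (His): third position 2-fold.
Codon 4 UCG (Ser): third position 4-fold.
Codon 5 GCA (Ala): third position 4-fold.
Codon 6 CCG (Pro): third position 4-fold.
Codon 7 CGA (Arg): third position 4-fold.
Codon 8 UCC (Ser): third position 4-fold.
Codon 9 AUC (Ile): third position 3-fold.
Four-fold degenerate third positions: 5.

5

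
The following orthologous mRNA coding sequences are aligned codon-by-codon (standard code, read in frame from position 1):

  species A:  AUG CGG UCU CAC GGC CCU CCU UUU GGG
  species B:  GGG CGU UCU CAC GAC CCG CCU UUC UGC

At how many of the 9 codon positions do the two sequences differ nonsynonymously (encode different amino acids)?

Codon 1: AUG Met / GGG Gly — nonsynonymous.
Codon 2: CGG Arg / CGU Arg — synonymous.
Codon 3: UCU Ser / UCU Ser — identical.
Codon 4: CAC His / CAC His — identical.
Codon 5: GGC Gly / GAC Asp — nonsynonymous.
Codon 6: CCU Pro / CCG Pro — synonymous.
Codon 7: CCU Pro / CCU Pro — identical.
Codon 8: UUU Phe / UUC Phe — synonymous.
Codon 9: GGG Gly / UGC Cys — nonsynonymous.
Nonsynonymous differences: 3.

3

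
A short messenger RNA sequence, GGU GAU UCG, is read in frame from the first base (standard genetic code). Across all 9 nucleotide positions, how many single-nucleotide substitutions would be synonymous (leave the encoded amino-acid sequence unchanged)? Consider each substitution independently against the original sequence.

Codon 1 (GGU, Gly): 3 synonymous substitutions.
Codon 2 (GAU, Asp): 1 synonymous substitution.
Codon 3 (UCG, Ser): 3 synonymous substitutions.
Total: 3 + 1 + 3 = 7.

7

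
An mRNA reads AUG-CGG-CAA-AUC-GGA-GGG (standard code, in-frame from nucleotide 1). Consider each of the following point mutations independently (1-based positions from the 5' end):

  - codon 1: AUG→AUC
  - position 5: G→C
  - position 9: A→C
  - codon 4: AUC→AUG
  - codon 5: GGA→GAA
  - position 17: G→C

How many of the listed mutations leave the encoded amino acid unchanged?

0

Codon 1: AUG (Met) → AUC (Ile) — missense.
Codon 2: CGG (Arg) → CCG (Pro) — missense.
Codon 3: CAA (Gln) → CAC (His) — missense.
Codon 4: AUC (Ile) → AUG (Met) — missense.
Codon 5: GGA (Gly) → GAA (Glu) — missense.
Codon 6: GGG (Gly) → GCG (Ala) — missense.
Synonymous: 0 of 6.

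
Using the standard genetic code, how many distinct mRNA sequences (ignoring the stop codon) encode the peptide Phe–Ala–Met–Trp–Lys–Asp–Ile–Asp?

192

Phe: 2 codons.
Ala: 4 codons.
Met: 1 codon.
Trp: 1 codon.
Lys: 2 codons.
Asp: 2 codons.
Ile: 3 codons.
Asp: 2 codons.
2 × 4 × 1 × 1 × 2 × 2 × 3 × 2 = 192.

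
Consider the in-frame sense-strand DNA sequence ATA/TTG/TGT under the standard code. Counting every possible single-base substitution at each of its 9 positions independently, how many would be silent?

5

Codon 1 (ATA, Ile): 2 synonymous substitutions.
Codon 2 (TTG, Leu): 2 synonymous substitutions.
Codon 3 (TGT, Cys): 1 synonymous substitution.
Total: 2 + 2 + 1 = 5.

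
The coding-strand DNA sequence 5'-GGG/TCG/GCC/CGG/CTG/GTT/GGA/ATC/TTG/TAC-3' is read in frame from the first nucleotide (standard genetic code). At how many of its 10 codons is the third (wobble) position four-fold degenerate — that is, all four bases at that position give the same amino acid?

7

Codon 1 GGG (Gly): third position 4-fold.
Codon 2 TCG (Ser): third position 4-fold.
Codon 3 GCC (Ala): third position 4-fold.
Codon 4 CGG (Arg): third position 4-fold.
Codon 5 CTG (Leu): third position 4-fold.
Codon 6 GTT (Val): third position 4-fold.
Codon 7 GGA (Gly): third position 4-fold.
Codon 8 ATC (Ile): third position 3-fold.
Codon 9 TTG (Leu): third position 2-fold.
Codon 10 TAC (Tyr): third position 2-fold.
Four-fold degenerate third positions: 7.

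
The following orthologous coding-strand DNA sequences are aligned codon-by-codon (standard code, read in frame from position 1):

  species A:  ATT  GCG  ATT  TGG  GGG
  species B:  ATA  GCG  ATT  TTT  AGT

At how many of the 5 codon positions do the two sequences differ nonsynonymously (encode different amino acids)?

2

Codon 1: ATT Ile / ATA Ile — synonymous.
Codon 2: GCG Ala / GCG Ala — identical.
Codon 3: ATT Ile / ATT Ile — identical.
Codon 4: TGG Trp / TTT Phe — nonsynonymous.
Codon 5: GGG Gly / AGT Ser — nonsynonymous.
Nonsynonymous differences: 2.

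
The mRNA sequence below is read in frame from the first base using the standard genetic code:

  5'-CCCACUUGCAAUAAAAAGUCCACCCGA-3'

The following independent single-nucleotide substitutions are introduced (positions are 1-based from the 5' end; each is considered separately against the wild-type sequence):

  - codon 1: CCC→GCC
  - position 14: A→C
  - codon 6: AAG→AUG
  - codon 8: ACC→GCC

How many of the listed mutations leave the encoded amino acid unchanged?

0

Codon 1: CCC (Pro) → GCC (Ala) — missense.
Codon 5: AAA (Lys) → ACA (Thr) — missense.
Codon 6: AAG (Lys) → AUG (Met) — missense.
Codon 8: ACC (Thr) → GCC (Ala) — missense.
Synonymous: 0 of 4.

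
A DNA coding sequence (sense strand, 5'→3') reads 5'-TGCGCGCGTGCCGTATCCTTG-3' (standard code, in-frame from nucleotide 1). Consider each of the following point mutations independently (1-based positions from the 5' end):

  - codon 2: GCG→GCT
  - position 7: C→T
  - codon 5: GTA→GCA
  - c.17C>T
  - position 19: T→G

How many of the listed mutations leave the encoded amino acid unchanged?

Codon 2: GCG (Ala) → GCT (Ala) — synonymous.
Codon 3: CGT (Arg) → TGT (Cys) — missense.
Codon 5: GTA (Val) → GCA (Ala) — missense.
Codon 6: TCC (Ser) → TTC (Phe) — missense.
Codon 7: TTG (Leu) → GTG (Val) — missense.
Synonymous: 1 of 5.

1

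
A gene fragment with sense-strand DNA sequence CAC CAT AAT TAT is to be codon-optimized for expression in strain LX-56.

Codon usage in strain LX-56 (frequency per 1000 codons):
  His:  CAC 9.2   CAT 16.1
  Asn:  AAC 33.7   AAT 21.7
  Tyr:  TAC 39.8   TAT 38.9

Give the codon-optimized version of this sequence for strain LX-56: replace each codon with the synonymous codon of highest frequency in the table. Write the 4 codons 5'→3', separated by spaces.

Codon 1 (His): best is CAT at 16.1.
Codon 2 (His): best is CAT at 16.1.
Codon 3 (Asn): best is AAC at 33.7.
Codon 4 (Tyr): best is TAC at 39.8.

CAT CAT AAC TAC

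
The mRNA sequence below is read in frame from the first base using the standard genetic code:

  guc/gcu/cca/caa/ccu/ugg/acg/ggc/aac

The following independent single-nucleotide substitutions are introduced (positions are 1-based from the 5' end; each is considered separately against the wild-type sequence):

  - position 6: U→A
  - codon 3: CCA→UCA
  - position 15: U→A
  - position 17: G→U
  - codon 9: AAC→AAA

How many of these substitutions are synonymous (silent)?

Codon 2: GCU (Ala) → GCA (Ala) — synonymous.
Codon 3: CCA (Pro) → UCA (Ser) — missense.
Codon 5: CCU (Pro) → CCA (Pro) — synonymous.
Codon 6: UGG (Trp) → UUG (Leu) — missense.
Codon 9: AAC (Asn) → AAA (Lys) — missense.
Synonymous: 2 of 5.

2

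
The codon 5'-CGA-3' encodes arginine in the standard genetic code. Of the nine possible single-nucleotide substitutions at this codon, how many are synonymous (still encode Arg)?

4

Position 1: AGA → 1 synonymous.
Position 2: none → 0 synonymous.
Position 3: CGT, CGC, CGG → 3 synonymous.
Total: 1 + 0 + 3 = 4.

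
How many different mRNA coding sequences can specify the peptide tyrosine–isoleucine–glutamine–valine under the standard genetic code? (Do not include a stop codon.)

48

Tyr: 2 codons.
Ile: 3 codons.
Gln: 2 codons.
Val: 4 codons.
2 × 3 × 2 × 4 = 48.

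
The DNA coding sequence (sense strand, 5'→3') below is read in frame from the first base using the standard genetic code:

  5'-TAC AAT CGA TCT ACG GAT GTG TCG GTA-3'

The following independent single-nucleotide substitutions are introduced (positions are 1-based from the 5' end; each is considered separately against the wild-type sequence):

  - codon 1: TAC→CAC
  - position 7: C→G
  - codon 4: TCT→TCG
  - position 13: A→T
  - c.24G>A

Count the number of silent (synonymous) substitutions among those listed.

Codon 1: TAC (Tyr) → CAC (His) — missense.
Codon 3: CGA (Arg) → GGA (Gly) — missense.
Codon 4: TCT (Ser) → TCG (Ser) — synonymous.
Codon 5: ACG (Thr) → TCG (Ser) — missense.
Codon 8: TCG (Ser) → TCA (Ser) — synonymous.
Synonymous: 2 of 5.

2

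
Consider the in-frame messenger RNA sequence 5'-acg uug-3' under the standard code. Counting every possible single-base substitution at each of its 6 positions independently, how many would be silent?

5

Codon 1 (ACG, Thr): 3 synonymous substitutions.
Codon 2 (UUG, Leu): 2 synonymous substitutions.
Total: 3 + 2 = 5.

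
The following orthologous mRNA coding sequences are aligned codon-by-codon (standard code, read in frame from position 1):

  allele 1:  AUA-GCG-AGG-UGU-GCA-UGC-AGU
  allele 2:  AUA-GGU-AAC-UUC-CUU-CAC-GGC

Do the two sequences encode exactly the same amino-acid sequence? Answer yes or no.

no

Codon 1: AUA Ile / AUA Ile — identical.
Codon 2: GCG Ala / GGU Gly — nonsynonymous.
Codon 3: AGG Arg / AAC Asn — nonsynonymous.
Codon 4: UGU Cys / UUC Phe — nonsynonymous.
Codon 5: GCA Ala / CUU Leu — nonsynonymous.
Codon 6: UGC Cys / CAC His — nonsynonymous.
Codon 7: AGU Ser / GGC Gly — nonsynonymous.
Nonsynonymous differences: 6 → different protein.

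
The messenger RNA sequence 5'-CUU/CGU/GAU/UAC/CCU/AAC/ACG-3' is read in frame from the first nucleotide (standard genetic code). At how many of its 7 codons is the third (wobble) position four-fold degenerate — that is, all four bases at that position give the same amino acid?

4

Codon 1 CUU (Leu): third position 4-fold.
Codon 2 CGU (Arg): third position 4-fold.
Codon 3 GAU (Asp): third position 2-fold.
Codon 4 UAC (Tyr): third position 2-fold.
Codon 5 CCU (Pro): third position 4-fold.
Codon 6 AAC (Asn): third position 2-fold.
Codon 7 ACG (Thr): third position 4-fold.
Four-fold degenerate third positions: 4.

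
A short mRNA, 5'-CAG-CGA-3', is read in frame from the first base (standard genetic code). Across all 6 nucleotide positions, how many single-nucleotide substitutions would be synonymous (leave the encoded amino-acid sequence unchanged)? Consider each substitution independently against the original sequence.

5

Codon 1 (CAG, Gln): 1 synonymous substitution.
Codon 2 (CGA, Arg): 4 synonymous substitutions.
Total: 1 + 4 = 5.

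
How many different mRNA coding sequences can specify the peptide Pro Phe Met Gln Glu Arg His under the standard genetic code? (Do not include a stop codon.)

384

Pro: 4 codons.
Phe: 2 codons.
Met: 1 codon.
Gln: 2 codons.
Glu: 2 codons.
Arg: 6 codons.
His: 2 codons.
4 × 2 × 1 × 2 × 2 × 6 × 2 = 384.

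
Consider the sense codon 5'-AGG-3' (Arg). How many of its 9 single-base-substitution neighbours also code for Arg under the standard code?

Position 1: CGG → 1 synonymous.
Position 2: none → 0 synonymous.
Position 3: AGA → 1 synonymous.
Total: 1 + 0 + 1 = 2.

2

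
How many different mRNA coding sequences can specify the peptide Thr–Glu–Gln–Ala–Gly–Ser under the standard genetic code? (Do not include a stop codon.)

1536

Thr: 4 codons.
Glu: 2 codons.
Gln: 2 codons.
Ala: 4 codons.
Gly: 4 codons.
Ser: 6 codons.
4 × 2 × 2 × 4 × 4 × 6 = 1536.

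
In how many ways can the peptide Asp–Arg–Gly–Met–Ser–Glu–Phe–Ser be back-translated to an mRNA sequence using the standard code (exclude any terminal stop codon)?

6912

Asp: 2 codons.
Arg: 6 codons.
Gly: 4 codons.
Met: 1 codon.
Ser: 6 codons.
Glu: 2 codons.
Phe: 2 codons.
Ser: 6 codons.
2 × 6 × 4 × 1 × 6 × 2 × 2 × 6 = 6912.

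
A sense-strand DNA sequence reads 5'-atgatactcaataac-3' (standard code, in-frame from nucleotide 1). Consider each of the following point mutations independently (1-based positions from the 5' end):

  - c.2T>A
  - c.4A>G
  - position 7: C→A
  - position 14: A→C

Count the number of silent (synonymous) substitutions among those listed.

0

Codon 1: ATG (Met) → AAG (Lys) — missense.
Codon 2: ATA (Ile) → GTA (Val) — missense.
Codon 3: CTC (Leu) → ATC (Ile) — missense.
Codon 5: AAC (Asn) → ACC (Thr) — missense.
Synonymous: 0 of 4.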